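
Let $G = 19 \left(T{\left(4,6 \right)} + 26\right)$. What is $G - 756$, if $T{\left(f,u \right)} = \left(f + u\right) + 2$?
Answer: $-34$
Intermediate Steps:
$T{\left(f,u \right)} = 2 + f + u$
$G = 722$ ($G = 19 \left(\left(2 + 4 + 6\right) + 26\right) = 19 \left(12 + 26\right) = 19 \cdot 38 = 722$)
$G - 756 = 722 - 756 = -34$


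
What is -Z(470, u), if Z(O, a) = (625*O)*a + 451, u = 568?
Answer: -166850451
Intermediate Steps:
Z(O, a) = 451 + 625*O*a (Z(O, a) = 625*O*a + 451 = 451 + 625*O*a)
-Z(470, u) = -(451 + 625*470*568) = -(451 + 166850000) = -1*166850451 = -166850451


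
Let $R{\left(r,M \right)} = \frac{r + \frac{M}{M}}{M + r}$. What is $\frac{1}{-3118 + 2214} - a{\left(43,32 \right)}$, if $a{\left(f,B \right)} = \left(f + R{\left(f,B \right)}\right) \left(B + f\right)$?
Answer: $- \frac{2955177}{904} \approx -3269.0$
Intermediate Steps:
$R{\left(r,M \right)} = \frac{1 + r}{M + r}$ ($R{\left(r,M \right)} = \frac{r + 1}{M + r} = \frac{1 + r}{M + r}$)
$a{\left(f,B \right)} = \left(B + f\right) \left(f + \frac{1 + f}{B + f}\right)$ ($a{\left(f,B \right)} = \left(f + \frac{1 + f}{B + f}\right) \left(B + f\right) = \left(B + f\right) \left(f + \frac{1 + f}{B + f}\right)$)
$\frac{1}{-3118 + 2214} - a{\left(43,32 \right)} = \frac{1}{-3118 + 2214} - \left(1 + 43 + 43^{2} + 32 \cdot 43\right) = \frac{1}{-904} - \left(1 + 43 + 1849 + 1376\right) = - \frac{1}{904} - 3269 = - \frac{2955177}{904}$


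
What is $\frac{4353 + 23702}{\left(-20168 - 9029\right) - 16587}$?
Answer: $- \frac{28055}{45784} \approx -0.61277$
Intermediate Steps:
$\frac{4353 + 23702}{\left(-20168 - 9029\right) - 16587} = \frac{28055}{-29197 - 16587} = \frac{28055}{-45784} = 28055 \left(- \frac{1}{45784}\right) = - \frac{28055}{45784}$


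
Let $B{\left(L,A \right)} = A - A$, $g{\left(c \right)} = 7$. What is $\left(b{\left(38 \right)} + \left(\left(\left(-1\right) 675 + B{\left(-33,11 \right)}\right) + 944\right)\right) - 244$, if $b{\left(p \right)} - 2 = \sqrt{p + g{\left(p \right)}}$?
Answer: $27 + 3 \sqrt{5} \approx 33.708$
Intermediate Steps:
$B{\left(L,A \right)} = 0$
$b{\left(p \right)} = 2 + \sqrt{7 + p}$ ($b{\left(p \right)} = 2 + \sqrt{p + 7} = 2 + \sqrt{7 + p}$)
$\left(b{\left(38 \right)} + \left(\left(\left(-1\right) 675 + B{\left(-33,11 \right)}\right) + 944\right)\right) - 244 = \left(\left(2 + \sqrt{7 + 38}\right) + \left(\left(\left(-1\right) 675 + 0\right) + 944\right)\right) - 244 = \left(\left(2 + \sqrt{45}\right) + \left(\left(-675 + 0\right) + 944\right)\right) - 244 = \left(\left(2 + 3 \sqrt{5}\right) + \left(-675 + 944\right)\right) - 244 = \left(\left(2 + 3 \sqrt{5}\right) + 269\right) - 244 = \left(271 + 3 \sqrt{5}\right) - 244 = 27 + 3 \sqrt{5}$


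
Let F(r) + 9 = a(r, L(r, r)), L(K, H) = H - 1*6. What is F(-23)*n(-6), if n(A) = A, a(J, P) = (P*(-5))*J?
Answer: 20064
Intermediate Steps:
L(K, H) = -6 + H (L(K, H) = H - 6 = -6 + H)
a(J, P) = -5*J*P (a(J, P) = (-5*P)*J = -5*J*P)
F(r) = -9 - 5*r*(-6 + r)
F(-23)*n(-6) = (-9 - 5*(-23)*(-6 - 23))*(-6) = (-9 - 5*(-23)*(-29))*(-6) = (-9 - 3335)*(-6) = -3344*(-6) = 20064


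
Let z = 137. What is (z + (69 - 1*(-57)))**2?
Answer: 69169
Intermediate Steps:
(z + (69 - 1*(-57)))**2 = (137 + (69 - 1*(-57)))**2 = (137 + (69 + 57))**2 = (137 + 126)**2 = 263**2 = 69169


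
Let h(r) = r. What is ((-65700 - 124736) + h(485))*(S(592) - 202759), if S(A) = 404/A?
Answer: 5700093486681/148 ≈ 3.8514e+10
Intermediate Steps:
((-65700 - 124736) + h(485))*(S(592) - 202759) = ((-65700 - 124736) + 485)*(404/592 - 202759) = (-190436 + 485)*(404*(1/592) - 202759) = -189951*(101/148 - 202759) = -189951*(-30008231/148) = 5700093486681/148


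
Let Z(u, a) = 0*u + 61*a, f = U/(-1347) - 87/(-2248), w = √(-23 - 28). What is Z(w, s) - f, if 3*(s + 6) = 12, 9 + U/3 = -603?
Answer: -124555783/1009352 ≈ -123.40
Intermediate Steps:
U = -1836 (U = -27 + 3*(-603) = -27 - 1809 = -1836)
w = I*√51 (w = √(-51) = I*√51 ≈ 7.1414*I)
s = -2 (s = -6 + (⅓)*12 = -6 + 4 = -2)
f = 1414839/1009352 (f = -1836/(-1347) - 87/(-2248) = -1836*(-1/1347) - 87*(-1/2248) = 612/449 + 87/2248 = 1414839/1009352 ≈ 1.4017)
Z(u, a) = 61*a (Z(u, a) = 0 + 61*a = 61*a)
Z(w, s) - f = 61*(-2) - 1*1414839/1009352 = -122 - 1414839/1009352 = -124555783/1009352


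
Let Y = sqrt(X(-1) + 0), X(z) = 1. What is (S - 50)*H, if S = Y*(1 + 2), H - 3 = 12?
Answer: -705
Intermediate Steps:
H = 15 (H = 3 + 12 = 15)
Y = 1 (Y = sqrt(1 + 0) = sqrt(1) = 1)
S = 3 (S = 1*(1 + 2) = 1*3 = 3)
(S - 50)*H = (3 - 50)*15 = -47*15 = -705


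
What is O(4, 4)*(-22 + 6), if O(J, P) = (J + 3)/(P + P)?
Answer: -14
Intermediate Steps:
O(J, P) = (3 + J)/(2*P) (O(J, P) = (3 + J)/((2*P)) = (3 + J)*(1/(2*P)) = (3 + J)/(2*P))
O(4, 4)*(-22 + 6) = ((½)*(3 + 4)/4)*(-22 + 6) = ((½)*(¼)*7)*(-16) = (7/8)*(-16) = -14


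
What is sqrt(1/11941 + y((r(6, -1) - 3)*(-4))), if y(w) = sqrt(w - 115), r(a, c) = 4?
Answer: sqrt(11941 + 142587481*I*sqrt(119))/11941 ≈ 2.3355 + 2.3354*I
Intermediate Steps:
y(w) = sqrt(-115 + w)
sqrt(1/11941 + y((r(6, -1) - 3)*(-4))) = sqrt(1/11941 + sqrt(-115 + (4 - 3)*(-4))) = sqrt(1/11941 + sqrt(-115 + 1*(-4))) = sqrt(1/11941 + sqrt(-115 - 4)) = sqrt(1/11941 + sqrt(-119)) = sqrt(1/11941 + I*sqrt(119))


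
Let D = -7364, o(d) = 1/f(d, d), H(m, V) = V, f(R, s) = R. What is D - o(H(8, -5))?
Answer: -36819/5 ≈ -7363.8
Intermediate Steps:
o(d) = 1/d
D - o(H(8, -5)) = -7364 - 1/(-5) = -7364 - 1*(-1/5) = -7364 + 1/5 = -36819/5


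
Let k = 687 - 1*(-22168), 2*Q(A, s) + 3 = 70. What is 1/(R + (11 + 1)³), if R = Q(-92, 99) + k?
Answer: 2/49233 ≈ 4.0623e-5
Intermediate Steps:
Q(A, s) = 67/2 (Q(A, s) = -3/2 + (½)*70 = -3/2 + 35 = 67/2)
k = 22855 (k = 687 + 22168 = 22855)
R = 45777/2 (R = 67/2 + 22855 = 45777/2 ≈ 22889.)
1/(R + (11 + 1)³) = 1/(45777/2 + (11 + 1)³) = 1/(45777/2 + 12³) = 1/(45777/2 + 1728) = 1/(49233/2) = 2/49233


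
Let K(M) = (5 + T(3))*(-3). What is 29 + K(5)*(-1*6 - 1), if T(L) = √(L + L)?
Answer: 134 + 21*√6 ≈ 185.44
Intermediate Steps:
T(L) = √2*√L (T(L) = √(2*L) = √2*√L)
K(M) = -15 - 3*√6 (K(M) = (5 + √2*√3)*(-3) = (5 + √6)*(-3) = -15 - 3*√6)
29 + K(5)*(-1*6 - 1) = 29 + (-15 - 3*√6)*(-1*6 - 1) = 29 + (-15 - 3*√6)*(-6 - 1) = 29 + (-15 - 3*√6)*(-7) = 29 + (105 + 21*√6) = 134 + 21*√6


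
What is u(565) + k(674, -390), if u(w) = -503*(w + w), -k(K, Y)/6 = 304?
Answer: -570214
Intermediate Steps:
k(K, Y) = -1824 (k(K, Y) = -6*304 = -1824)
u(w) = -1006*w
u(565) + k(674, -390) = -1006*565 - 1824 = -568390 - 1824 = -570214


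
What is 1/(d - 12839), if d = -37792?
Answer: -1/50631 ≈ -1.9751e-5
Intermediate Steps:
1/(d - 12839) = 1/(-37792 - 12839) = 1/(-50631) = -1/50631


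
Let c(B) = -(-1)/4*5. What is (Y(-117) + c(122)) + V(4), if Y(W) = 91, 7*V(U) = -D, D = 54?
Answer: 2367/28 ≈ 84.536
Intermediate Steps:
V(U) = -54/7 (V(U) = (-1*54)/7 = (⅐)*(-54) = -54/7)
c(B) = 5/4 (c(B) = -(-1)/4*5 = -1*(-¼)*5 = (¼)*5 = 5/4)
(Y(-117) + c(122)) + V(4) = (91 + 5/4) - 54/7 = 369/4 - 54/7 = 2367/28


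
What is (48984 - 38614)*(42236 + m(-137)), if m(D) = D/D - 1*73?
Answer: 437240680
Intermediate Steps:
m(D) = -72 (m(D) = 1 - 73 = -72)
(48984 - 38614)*(42236 + m(-137)) = (48984 - 38614)*(42236 - 72) = 10370*42164 = 437240680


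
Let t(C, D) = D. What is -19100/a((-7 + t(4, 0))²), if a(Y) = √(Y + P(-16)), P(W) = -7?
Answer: -9550*√42/21 ≈ -2947.2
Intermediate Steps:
a(Y) = √(-7 + Y) (a(Y) = √(Y - 7) = √(-7 + Y))
-19100/a((-7 + t(4, 0))²) = -19100/√(-7 + (-7 + 0)²) = -19100/√(-7 + (-7)²) = -19100/√(-7 + 49) = -19100*√42/42 = -9550*√42/21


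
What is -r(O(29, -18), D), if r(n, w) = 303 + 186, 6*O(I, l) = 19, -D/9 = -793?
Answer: -489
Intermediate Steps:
D = 7137 (D = -9*(-793) = 7137)
O(I, l) = 19/6 (O(I, l) = (⅙)*19 = 19/6)
r(n, w) = 489
-r(O(29, -18), D) = -1*489 = -489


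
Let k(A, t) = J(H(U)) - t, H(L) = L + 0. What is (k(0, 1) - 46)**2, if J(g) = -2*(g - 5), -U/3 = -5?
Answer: 4489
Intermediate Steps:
U = 15 (U = -3*(-5) = 15)
H(L) = L
J(g) = 10 - 2*g (J(g) = -2*(-5 + g) = 10 - 2*g)
k(A, t) = -20 - t (k(A, t) = (10 - 2*15) - t = (10 - 30) - t = -20 - t)
(k(0, 1) - 46)**2 = ((-20 - 1*1) - 46)**2 = ((-20 - 1) - 46)**2 = (-21 - 46)**2 = (-67)**2 = 4489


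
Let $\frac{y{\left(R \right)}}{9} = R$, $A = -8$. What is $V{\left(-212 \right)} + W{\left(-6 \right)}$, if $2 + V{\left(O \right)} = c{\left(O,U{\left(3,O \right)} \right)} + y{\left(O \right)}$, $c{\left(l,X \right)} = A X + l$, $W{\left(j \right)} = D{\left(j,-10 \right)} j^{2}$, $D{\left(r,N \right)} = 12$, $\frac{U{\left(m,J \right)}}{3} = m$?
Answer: $-1762$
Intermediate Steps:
$U{\left(m,J \right)} = 3 m$
$y{\left(R \right)} = 9 R$
$W{\left(j \right)} = 12 j^{2}$
$c{\left(l,X \right)} = l - 8 X$ ($c{\left(l,X \right)} = - 8 X + l = l - 8 X$)
$V{\left(O \right)} = -74 + 10 O$ ($V{\left(O \right)} = -2 + \left(\left(O - 8 \cdot 3 \cdot 3\right) + 9 O\right) = -2 + \left(\left(O - 72\right) + 9 O\right) = -2 + \left(\left(-72 + O\right) + 9 O\right) = -2 + \left(-72 + 10 O\right) = -74 + 10 O$)
$V{\left(-212 \right)} + W{\left(-6 \right)} = \left(-74 + 10 \left(-212\right)\right) + 12 \left(-6\right)^{2} = \left(-74 - 2120\right) + 12 \cdot 36 = -2194 + 432 = -1762$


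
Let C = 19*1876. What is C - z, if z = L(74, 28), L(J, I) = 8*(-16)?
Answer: 35772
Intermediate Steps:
L(J, I) = -128
z = -128
C = 35644
C - z = 35644 - 1*(-128) = 35644 + 128 = 35772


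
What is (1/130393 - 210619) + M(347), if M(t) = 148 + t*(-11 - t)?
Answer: -43642145920/130393 ≈ -3.3470e+5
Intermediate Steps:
(1/130393 - 210619) + M(347) = (1/130393 - 210619) + (148 - 1*347² - 11*347) = (1/130393 - 210619) + (148 - 1*120409 - 3817) = -27463243266/130393 + (148 - 120409 - 3817) = -27463243266/130393 - 124078 = -43642145920/130393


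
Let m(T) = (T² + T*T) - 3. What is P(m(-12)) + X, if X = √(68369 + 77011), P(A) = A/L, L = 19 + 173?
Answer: 95/64 + 2*√36345 ≈ 382.77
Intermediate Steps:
m(T) = -3 + 2*T² (m(T) = (T² + T²) - 3 = 2*T² - 3 = -3 + 2*T²)
L = 192
P(A) = A/192
X = 2*√36345 (X = √145380 = 2*√36345 ≈ 381.29)
P(m(-12)) + X = (-3 + 2*(-12)²)/192 + 2*√36345 = (-3 + 2*144)/192 + 2*√36345 = (-3 + 288)/192 + 2*√36345 = (1/192)*285 + 2*√36345 = 95/64 + 2*√36345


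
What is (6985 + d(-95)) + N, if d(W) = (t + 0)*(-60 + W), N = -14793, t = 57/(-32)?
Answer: -241021/32 ≈ -7531.9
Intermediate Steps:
t = -57/32 (t = 57*(-1/32) = -57/32 ≈ -1.7813)
d(W) = 855/8 - 57*W/32 (d(W) = (-57/32 + 0)*(-60 + W) = -57*(-60 + W)/32 = 855/8 - 57*W/32)
(6985 + d(-95)) + N = (6985 + (855/8 - 57/32*(-95))) - 14793 = (6985 + (855/8 + 5415/32)) - 14793 = (6985 + 8835/32) - 14793 = 232355/32 - 14793 = -241021/32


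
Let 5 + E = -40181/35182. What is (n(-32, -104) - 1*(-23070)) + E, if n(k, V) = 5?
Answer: 811608559/35182 ≈ 23069.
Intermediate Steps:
E = -216091/35182 (E = -5 - 40181/35182 = -216091/35182 ≈ -6.1421)
(n(-32, -104) - 1*(-23070)) + E = (5 - 1*(-23070)) - 216091/35182 = (5 + 23070) - 216091/35182 = 23075 - 216091/35182 = 811608559/35182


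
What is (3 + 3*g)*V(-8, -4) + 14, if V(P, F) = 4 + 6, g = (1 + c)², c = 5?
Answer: 1124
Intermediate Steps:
g = 36 (g = (1 + 5)² = 6² = 36)
V(P, F) = 10
(3 + 3*g)*V(-8, -4) + 14 = (3 + 3*36)*10 + 14 = (3 + 108)*10 + 14 = 111*10 + 14 = 1110 + 14 = 1124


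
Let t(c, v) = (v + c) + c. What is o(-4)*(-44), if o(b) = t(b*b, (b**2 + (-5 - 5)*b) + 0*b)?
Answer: -3872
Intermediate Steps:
t(c, v) = v + 2*c (t(c, v) = (c + v) + c = v + 2*c)
o(b) = -10*b + 3*b**2 (o(b) = ((b**2 + (-5 - 5)*b) + 0*b) + 2*(b*b) = ((b**2 - 10*b) + 0) + 2*b**2 = (b**2 - 10*b) + 2*b**2 = -10*b + 3*b**2)
o(-4)*(-44) = -4*(-10 + 3*(-4))*(-44) = -4*(-10 - 12)*(-44) = -4*(-22)*(-44) = 88*(-44) = -3872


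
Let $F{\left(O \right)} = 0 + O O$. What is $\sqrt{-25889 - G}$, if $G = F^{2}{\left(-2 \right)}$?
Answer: $i \sqrt{25905} \approx 160.95 i$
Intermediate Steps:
$F{\left(O \right)} = O^{2}$ ($F{\left(O \right)} = 0 + O^{2} = O^{2}$)
$G = 16$ ($G = \left(\left(-2\right)^{2}\right)^{2} = 4^{2} = 16$)
$\sqrt{-25889 - G} = \sqrt{-25889 - 16} = \sqrt{-25905} = i \sqrt{25905}$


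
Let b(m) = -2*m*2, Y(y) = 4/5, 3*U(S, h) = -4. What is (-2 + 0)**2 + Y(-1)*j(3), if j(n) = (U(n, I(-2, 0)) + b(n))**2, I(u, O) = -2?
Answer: 1316/9 ≈ 146.22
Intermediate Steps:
U(S, h) = -4/3 (U(S, h) = (1/3)*(-4) = -4/3)
Y(y) = 4/5 (Y(y) = 4*(1/5) = 4/5)
b(m) = -4*m
j(n) = (-4/3 - 4*n)**2
(-2 + 0)**2 + Y(-1)*j(3) = (-2 + 0)**2 + 4*(16*(1 + 3*3)**2/9)/5 = (-2)**2 + 4*(16*(1 + 9)**2/9)/5 = 4 + 4*((16/9)*10**2)/5 = 4 + 4*((16/9)*100)/5 = 4 + (4/5)*(1600/9) = 4 + 1280/9 = 1316/9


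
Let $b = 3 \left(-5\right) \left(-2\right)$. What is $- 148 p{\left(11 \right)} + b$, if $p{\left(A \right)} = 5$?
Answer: $-710$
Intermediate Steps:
$b = 30$ ($b = \left(-15\right) \left(-2\right) = 30$)
$- 148 p{\left(11 \right)} + b = \left(-148\right) 5 + 30 = -740 + 30 = -710$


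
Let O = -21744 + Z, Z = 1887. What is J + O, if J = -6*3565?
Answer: -41247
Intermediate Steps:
J = -21390
O = -19857 (O = -21744 + 1887 = -19857)
J + O = -21390 - 19857 = -41247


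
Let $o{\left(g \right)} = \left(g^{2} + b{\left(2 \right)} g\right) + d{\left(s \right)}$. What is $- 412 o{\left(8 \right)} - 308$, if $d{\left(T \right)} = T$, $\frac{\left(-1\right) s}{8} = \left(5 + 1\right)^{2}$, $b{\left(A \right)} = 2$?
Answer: $85388$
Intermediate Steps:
$s = -288$ ($s = - 8 \left(5 + 1\right)^{2} = - 8 \cdot 6^{2} = \left(-8\right) 36 = -288$)
$o{\left(g \right)} = -288 + g^{2} + 2 g$ ($o{\left(g \right)} = \left(g^{2} + 2 g\right) - 288 = -288 + g^{2} + 2 g$)
$- 412 o{\left(8 \right)} - 308 = - 412 \left(-288 + 8^{2} + 2 \cdot 8\right) - 308 = - 412 \left(-288 + 64 + 16\right) - 308 = \left(-412\right) \left(-208\right) - 308 = 85696 - 308 = 85388$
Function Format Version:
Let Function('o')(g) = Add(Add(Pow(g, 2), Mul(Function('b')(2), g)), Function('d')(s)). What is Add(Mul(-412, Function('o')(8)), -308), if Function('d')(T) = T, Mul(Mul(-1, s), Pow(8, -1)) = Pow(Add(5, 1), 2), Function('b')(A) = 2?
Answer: 85388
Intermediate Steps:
s = -288 (s = Mul(-8, Pow(Add(5, 1), 2)) = Mul(-8, Pow(6, 2)) = Mul(-8, 36) = -288)
Function('o')(g) = Add(-288, Pow(g, 2), Mul(2, g)) (Function('o')(g) = Add(Add(Pow(g, 2), Mul(2, g)), -288) = Add(-288, Pow(g, 2), Mul(2, g)))
Add(Mul(-412, Function('o')(8)), -308) = Add(Mul(-412, Add(-288, Pow(8, 2), Mul(2, 8))), -308) = Add(Mul(-412, Add(-288, 64, 16)), -308) = Add(Mul(-412, -208), -308) = Add(85696, -308) = 85388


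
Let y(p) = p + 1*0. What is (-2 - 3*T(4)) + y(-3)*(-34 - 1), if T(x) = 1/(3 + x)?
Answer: 718/7 ≈ 102.57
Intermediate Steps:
y(p) = p (y(p) = p + 0 = p)
(-2 - 3*T(4)) + y(-3)*(-34 - 1) = (-2 - 3/(3 + 4)) - 3*(-34 - 1) = (-2 - 3/7) - 3*(-35) = (-2 - 3*1/7) + 105 = (-2 - 3/7) + 105 = -17/7 + 105 = 718/7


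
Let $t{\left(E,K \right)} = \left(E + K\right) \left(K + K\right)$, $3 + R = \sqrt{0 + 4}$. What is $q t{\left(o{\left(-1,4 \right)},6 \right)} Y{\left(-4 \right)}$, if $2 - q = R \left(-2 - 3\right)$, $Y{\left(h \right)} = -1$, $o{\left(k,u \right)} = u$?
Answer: $360$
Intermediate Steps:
$R = -1$ ($R = -3 + \sqrt{0 + 4} = -3 + \sqrt{4} = -3 + 2 = -1$)
$t{\left(E,K \right)} = 2 K \left(E + K\right)$ ($t{\left(E,K \right)} = \left(E + K\right) 2 K = 2 K \left(E + K\right)$)
$q = -3$ ($q = 2 - - (-2 - 3) = 2 - \left(-1\right) \left(-5\right) = 2 - 5 = -3$)
$q t{\left(o{\left(-1,4 \right)},6 \right)} Y{\left(-4 \right)} = - 3 \cdot 2 \cdot 6 \left(4 + 6\right) \left(-1\right) = - 3 \cdot 2 \cdot 6 \cdot 10 \left(-1\right) = \left(-3\right) 120 \left(-1\right) = \left(-360\right) \left(-1\right) = 360$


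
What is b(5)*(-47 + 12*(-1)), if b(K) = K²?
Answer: -1475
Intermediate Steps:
b(5)*(-47 + 12*(-1)) = 5²*(-47 + 12*(-1)) = 25*(-47 - 12) = 25*(-59) = -1475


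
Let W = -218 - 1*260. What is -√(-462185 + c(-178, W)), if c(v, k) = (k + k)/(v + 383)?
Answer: -I*√19423520605/205 ≈ -679.85*I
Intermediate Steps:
W = -478 (W = -218 - 260 = -478)
c(v, k) = 2*k/(383 + v) (c(v, k) = (2*k)/(383 + v) = 2*k/(383 + v))
-√(-462185 + c(-178, W)) = -√(-462185 + 2*(-478)/(383 - 178)) = -√(-462185 + 2*(-478)/205) = -√(-462185 + 2*(-478)*(1/205)) = -√(-462185 - 956/205) = -√(-94748881/205) = -I*√19423520605/205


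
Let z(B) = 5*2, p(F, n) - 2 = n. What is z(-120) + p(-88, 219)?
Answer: 231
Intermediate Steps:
p(F, n) = 2 + n
z(B) = 10
z(-120) + p(-88, 219) = 10 + (2 + 219) = 10 + 221 = 231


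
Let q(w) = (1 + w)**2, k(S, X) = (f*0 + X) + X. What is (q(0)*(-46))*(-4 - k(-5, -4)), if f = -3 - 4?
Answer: -184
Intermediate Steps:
f = -7
k(S, X) = 2*X (k(S, X) = (-7*0 + X) + X = (0 + X) + X = X + X = 2*X)
(q(0)*(-46))*(-4 - k(-5, -4)) = ((1 + 0)**2*(-46))*(-4 - 2*(-4)) = (1**2*(-46))*(-4 - 1*(-8)) = (1*(-46))*(-4 + 8) = -46*4 = -184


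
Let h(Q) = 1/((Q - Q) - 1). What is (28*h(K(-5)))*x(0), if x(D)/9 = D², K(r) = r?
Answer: 0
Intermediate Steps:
h(Q) = -1 (h(Q) = 1/(0 - 1) = 1/(-1) = -1)
x(D) = 9*D²
(28*h(K(-5)))*x(0) = (28*(-1))*(9*0²) = -252*0 = -28*0 = 0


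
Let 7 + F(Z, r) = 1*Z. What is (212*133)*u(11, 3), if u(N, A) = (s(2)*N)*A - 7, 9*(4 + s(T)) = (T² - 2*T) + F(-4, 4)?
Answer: -15169448/3 ≈ -5.0565e+6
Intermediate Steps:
F(Z, r) = -7 + Z (F(Z, r) = -7 + 1*Z = -7 + Z)
s(T) = -47/9 - 2*T/9 + T²/9 (s(T) = -4 + ((T² - 2*T) + (-7 - 4))/9 = -4 + ((T² - 2*T) - 11)/9 = -4 + (-11 + T² - 2*T)/9 = -4 + (-11/9 - 2*T/9 + T²/9) = -47/9 - 2*T/9 + T²/9)
u(N, A) = -7 - 47*A*N/9 (u(N, A) = ((-47/9 - 2/9*2 + (⅑)*2²)*N)*A - 7 = ((-47/9 - 4/9 + (⅑)*4)*N)*A - 7 = ((-47/9 - 4/9 + 4/9)*N)*A - 7 = (-47*N/9)*A - 7 = -47*A*N/9 - 7 = -7 - 47*A*N/9)
(212*133)*u(11, 3) = (212*133)*(-7 - 47/9*3*11) = 28196*(-7 - 517/3) = 28196*(-538/3) = -15169448/3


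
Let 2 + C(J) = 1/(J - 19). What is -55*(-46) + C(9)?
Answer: 25279/10 ≈ 2527.9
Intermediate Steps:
C(J) = -2 + 1/(-19 + J) (C(J) = -2 + 1/(J - 19) = -2 + 1/(-19 + J))
-55*(-46) + C(9) = -55*(-46) + (39 - 2*9)/(-19 + 9) = 2530 + (39 - 18)/(-10) = 2530 - ⅒*21 = 2530 - 21/10 = 25279/10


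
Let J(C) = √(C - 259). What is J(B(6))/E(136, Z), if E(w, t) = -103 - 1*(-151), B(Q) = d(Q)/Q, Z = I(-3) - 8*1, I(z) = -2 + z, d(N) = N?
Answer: I*√258/48 ≈ 0.33463*I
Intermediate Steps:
Z = -13 (Z = (-2 - 3) - 8*1 = -5 - 8 = -13)
B(Q) = 1 (B(Q) = Q/Q = 1)
J(C) = √(-259 + C)
E(w, t) = 48 (E(w, t) = -103 + 151 = 48)
J(B(6))/E(136, Z) = √(-259 + 1)/48 = √(-258)*(1/48) = (I*√258)*(1/48) = I*√258/48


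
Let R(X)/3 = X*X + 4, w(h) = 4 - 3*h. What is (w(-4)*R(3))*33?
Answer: 20592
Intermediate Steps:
R(X) = 12 + 3*X² (R(X) = 3*(X*X + 4) = 3*(X² + 4) = 3*(4 + X²) = 12 + 3*X²)
(w(-4)*R(3))*33 = ((4 - 3*(-4))*(12 + 3*3²))*33 = ((4 + 12)*(12 + 3*9))*33 = (16*(12 + 27))*33 = (16*39)*33 = 624*33 = 20592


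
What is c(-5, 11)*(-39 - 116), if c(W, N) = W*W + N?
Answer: -5580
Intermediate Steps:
c(W, N) = N + W² (c(W, N) = W² + N = N + W²)
c(-5, 11)*(-39 - 116) = (11 + (-5)²)*(-39 - 116) = (11 + 25)*(-155) = 36*(-155) = -5580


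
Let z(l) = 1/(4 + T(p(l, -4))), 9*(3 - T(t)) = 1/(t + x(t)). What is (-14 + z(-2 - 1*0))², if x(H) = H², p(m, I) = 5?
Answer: 685182976/3568321 ≈ 192.02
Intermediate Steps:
T(t) = 3 - 1/(9*(t + t²))
z(l) = 270/1889 (z(l) = 1/(4 + (⅑)*(-1 + 27*5 + 27*5²)/(5*(1 + 5))) = 1/(4 + (⅑)*(⅕)*(-1 + 135 + 27*25)/6) = 1/(4 + (⅑)*(⅕)*(⅙)*(-1 + 135 + 675)) = 1/(4 + (⅑)*(⅕)*(⅙)*809) = 1/(4 + 809/270) = 1/(1889/270) = 270/1889)
(-14 + z(-2 - 1*0))² = (-14 + 270/1889)² = (-26176/1889)² = 685182976/3568321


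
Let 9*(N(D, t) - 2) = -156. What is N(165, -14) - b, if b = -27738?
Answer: 83168/3 ≈ 27723.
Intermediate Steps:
N(D, t) = -46/3 (N(D, t) = 2 + (1/9)*(-156) = 2 - 52/3 = -46/3)
N(165, -14) - b = -46/3 - 1*(-27738) = -46/3 + 27738 = 83168/3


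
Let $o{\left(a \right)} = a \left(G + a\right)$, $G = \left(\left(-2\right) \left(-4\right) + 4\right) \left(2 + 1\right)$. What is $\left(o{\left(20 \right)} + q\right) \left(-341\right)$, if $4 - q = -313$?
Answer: $-490017$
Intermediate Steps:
$G = 36$ ($G = \left(8 + 4\right) 3 = 12 \cdot 3 = 36$)
$o{\left(a \right)} = a \left(36 + a\right)$
$q = 317$ ($q = 4 - -313 = 4 + 313 = 317$)
$\left(o{\left(20 \right)} + q\right) \left(-341\right) = \left(20 \left(36 + 20\right) + 317\right) \left(-341\right) = \left(20 \cdot 56 + 317\right) \left(-341\right) = \left(1120 + 317\right) \left(-341\right) = 1437 \left(-341\right) = -490017$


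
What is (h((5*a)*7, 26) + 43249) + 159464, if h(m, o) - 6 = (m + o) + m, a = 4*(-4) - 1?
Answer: 201555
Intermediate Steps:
a = -17 (a = -16 - 1 = -17)
h(m, o) = 6 + o + 2*m (h(m, o) = 6 + ((m + o) + m) = 6 + (o + 2*m) = 6 + o + 2*m)
(h((5*a)*7, 26) + 43249) + 159464 = ((6 + 26 + 2*((5*(-17))*7)) + 43249) + 159464 = ((6 + 26 + 2*(-85*7)) + 43249) + 159464 = ((6 + 26 + 2*(-595)) + 43249) + 159464 = ((6 + 26 - 1190) + 43249) + 159464 = (-1158 + 43249) + 159464 = 42091 + 159464 = 201555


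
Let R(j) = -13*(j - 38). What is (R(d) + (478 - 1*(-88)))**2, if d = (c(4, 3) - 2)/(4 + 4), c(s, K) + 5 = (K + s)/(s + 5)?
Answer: 92756161/81 ≈ 1.1451e+6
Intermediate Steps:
c(s, K) = -5 + (K + s)/(5 + s) (c(s, K) = -5 + (K + s)/(s + 5) = -5 + (K + s)/(5 + s))
d = -7/9 (d = ((-25 + 3 - 4*4)/(5 + 4) - 2)/(4 + 4) = ((-25 + 3 - 16)/9 - 2)/8 = ((1/9)*(-38) - 2)*(1/8) = (-38/9 - 2)*(1/8) = -56/9*1/8 = -7/9 ≈ -0.77778)
R(j) = 494 - 13*j (R(j) = -13*(-38 + j) = 494 - 13*j)
(R(d) + (478 - 1*(-88)))**2 = ((494 - 13*(-7/9)) + (478 - 1*(-88)))**2 = ((494 + 91/9) + (478 + 88))**2 = (4537/9 + 566)**2 = (9631/9)**2 = 92756161/81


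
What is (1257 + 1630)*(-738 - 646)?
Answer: -3995608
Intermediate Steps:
(1257 + 1630)*(-738 - 646) = 2887*(-1384) = -3995608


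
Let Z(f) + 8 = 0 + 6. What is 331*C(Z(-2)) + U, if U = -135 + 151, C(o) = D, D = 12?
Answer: 3988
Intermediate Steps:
Z(f) = -2 (Z(f) = -8 + (0 + 6) = -8 + 6 = -2)
C(o) = 12
U = 16
331*C(Z(-2)) + U = 331*12 + 16 = 3972 + 16 = 3988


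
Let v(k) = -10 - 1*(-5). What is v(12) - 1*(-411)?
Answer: 406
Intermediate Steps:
v(k) = -5 (v(k) = -10 + 5 = -5)
v(12) - 1*(-411) = -5 - 1*(-411) = -5 + 411 = 406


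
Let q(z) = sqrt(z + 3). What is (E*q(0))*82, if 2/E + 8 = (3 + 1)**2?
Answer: 41*sqrt(3)/2 ≈ 35.507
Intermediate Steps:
E = 1/4 (E = 2/(-8 + (3 + 1)**2) = 2/(-8 + 4**2) = 2/(-8 + 16) = 2/8 = 2*(1/8) = 1/4 ≈ 0.25000)
q(z) = sqrt(3 + z)
(E*q(0))*82 = (sqrt(3 + 0)/4)*82 = (sqrt(3)/4)*82 = 41*sqrt(3)/2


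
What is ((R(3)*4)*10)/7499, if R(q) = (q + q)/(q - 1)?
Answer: 120/7499 ≈ 0.016002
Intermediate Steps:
R(q) = 2*q/(-1 + q) (R(q) = (2*q)/(-1 + q) = 2*q/(-1 + q))
((R(3)*4)*10)/7499 = (((2*3/(-1 + 3))*4)*10)/7499 = (((2*3/2)*4)*10)*(1/7499) = (((2*3*(½))*4)*10)*(1/7499) = ((3*4)*10)*(1/7499) = (12*10)*(1/7499) = 120*(1/7499) = 120/7499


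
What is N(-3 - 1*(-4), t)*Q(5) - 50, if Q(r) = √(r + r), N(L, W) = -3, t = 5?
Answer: -50 - 3*√10 ≈ -59.487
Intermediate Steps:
Q(r) = √2*√r (Q(r) = √(2*r) = √2*√r)
N(-3 - 1*(-4), t)*Q(5) - 50 = -3*√2*√5 - 50 = -3*√10 - 50 = -50 - 3*√10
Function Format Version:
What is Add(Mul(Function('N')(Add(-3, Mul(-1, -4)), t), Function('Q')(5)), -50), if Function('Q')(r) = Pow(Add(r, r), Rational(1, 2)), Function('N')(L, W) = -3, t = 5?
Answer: Add(-50, Mul(-3, Pow(10, Rational(1, 2)))) ≈ -59.487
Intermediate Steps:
Function('Q')(r) = Mul(Pow(2, Rational(1, 2)), Pow(r, Rational(1, 2))) (Function('Q')(r) = Pow(Mul(2, r), Rational(1, 2)) = Mul(Pow(2, Rational(1, 2)), Pow(r, Rational(1, 2))))
Add(Mul(Function('N')(Add(-3, Mul(-1, -4)), t), Function('Q')(5)), -50) = Add(Mul(-3, Mul(Pow(2, Rational(1, 2)), Pow(5, Rational(1, 2)))), -50) = Add(Mul(-3, Pow(10, Rational(1, 2))), -50) = Add(-50, Mul(-3, Pow(10, Rational(1, 2))))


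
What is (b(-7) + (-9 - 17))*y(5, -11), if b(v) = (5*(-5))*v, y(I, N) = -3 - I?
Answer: -1192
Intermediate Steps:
b(v) = -25*v
(b(-7) + (-9 - 17))*y(5, -11) = (-25*(-7) + (-9 - 17))*(-3 - 1*5) = (175 - 26)*(-3 - 5) = 149*(-8) = -1192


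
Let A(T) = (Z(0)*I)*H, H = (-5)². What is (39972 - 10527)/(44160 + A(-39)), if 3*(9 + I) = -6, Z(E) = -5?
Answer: 5889/9107 ≈ 0.64665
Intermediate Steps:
H = 25
I = -11 (I = -9 + (⅓)*(-6) = -9 - 2 = -11)
A(T) = 1375 (A(T) = -5*(-11)*25 = 55*25 = 1375)
(39972 - 10527)/(44160 + A(-39)) = (39972 - 10527)/(44160 + 1375) = 29445/45535 = 29445*(1/45535) = 5889/9107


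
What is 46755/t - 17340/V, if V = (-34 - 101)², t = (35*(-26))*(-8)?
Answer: 9678329/1769040 ≈ 5.4709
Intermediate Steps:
t = 7280 (t = -910*(-8) = 7280)
V = 18225 (V = (-135)² = 18225)
46755/t - 17340/V = 46755/7280 - 17340/18225 = 46755*(1/7280) - 17340*1/18225 = 9351/1456 - 1156/1215 = 9678329/1769040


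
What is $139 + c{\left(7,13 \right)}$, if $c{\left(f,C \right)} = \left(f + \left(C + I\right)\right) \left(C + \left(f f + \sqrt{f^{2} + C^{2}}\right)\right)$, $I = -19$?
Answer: $201 + \sqrt{218} \approx 215.76$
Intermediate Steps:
$c{\left(f,C \right)} = \left(-19 + C + f\right) \left(C + f^{2} + \sqrt{C^{2} + f^{2}}\right)$ ($c{\left(f,C \right)} = \left(f + \left(C - 19\right)\right) \left(C + \left(f f + \sqrt{f^{2} + C^{2}}\right)\right) = \left(f + \left(-19 + C\right)\right) \left(C + \left(f^{2} + \sqrt{C^{2} + f^{2}}\right)\right) = \left(-19 + C + f\right) \left(C + f^{2} + \sqrt{C^{2} + f^{2}}\right)$)
$139 + c{\left(7,13 \right)} = 139 + \left(13^{2} + 7^{3} - 247 - 19 \cdot 7^{2} - 19 \sqrt{13^{2} + 7^{2}} + 13 \cdot 7 + 13 \cdot 7^{2} + 13 \sqrt{13^{2} + 7^{2}} + 7 \sqrt{13^{2} + 7^{2}}\right) = 139 + \left(169 + 343 - 247 - 931 - 19 \sqrt{169 + 49} + 91 + 13 \cdot 49 + 13 \sqrt{169 + 49} + 7 \sqrt{169 + 49}\right) = 139 + \left(169 + 343 - 247 - 931 - 19 \sqrt{218} + 91 + 637 + 13 \sqrt{218} + 7 \sqrt{218}\right) = 139 + \left(62 + \sqrt{218}\right) = 201 + \sqrt{218}$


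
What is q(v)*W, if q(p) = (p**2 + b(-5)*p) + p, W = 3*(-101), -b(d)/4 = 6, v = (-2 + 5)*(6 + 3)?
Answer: -32724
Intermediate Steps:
v = 27 (v = 3*9 = 27)
b(d) = -24 (b(d) = -4*6 = -24)
W = -303
q(p) = p**2 - 23*p (q(p) = (p**2 - 24*p) + p = p**2 - 23*p)
q(v)*W = (27*(-23 + 27))*(-303) = (27*4)*(-303) = 108*(-303) = -32724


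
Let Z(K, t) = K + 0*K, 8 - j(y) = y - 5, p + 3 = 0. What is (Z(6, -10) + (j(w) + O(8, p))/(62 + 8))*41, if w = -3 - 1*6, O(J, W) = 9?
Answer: 18491/70 ≈ 264.16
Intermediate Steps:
p = -3 (p = -3 + 0 = -3)
w = -9 (w = -3 - 6 = -9)
j(y) = 13 - y (j(y) = 8 - (y - 5) = 8 - (-5 + y) = 8 + (5 - y) = 13 - y)
Z(K, t) = K (Z(K, t) = K + 0 = K)
(Z(6, -10) + (j(w) + O(8, p))/(62 + 8))*41 = (6 + ((13 - 1*(-9)) + 9)/(62 + 8))*41 = (6 + ((13 + 9) + 9)/70)*41 = (6 + (22 + 9)*(1/70))*41 = (6 + 31*(1/70))*41 = (6 + 31/70)*41 = (451/70)*41 = 18491/70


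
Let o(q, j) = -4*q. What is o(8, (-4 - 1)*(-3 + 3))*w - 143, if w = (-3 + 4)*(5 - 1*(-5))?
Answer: -463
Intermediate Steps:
w = 10 (w = 1*(5 + 5) = 1*10 = 10)
o(8, (-4 - 1)*(-3 + 3))*w - 143 = -4*8*10 - 143 = -32*10 - 143 = -320 - 143 = -463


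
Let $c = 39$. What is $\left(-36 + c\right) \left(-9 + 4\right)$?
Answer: $-15$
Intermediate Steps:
$\left(-36 + c\right) \left(-9 + 4\right) = \left(-36 + 39\right) \left(-9 + 4\right) = 3 \left(-5\right) = -15$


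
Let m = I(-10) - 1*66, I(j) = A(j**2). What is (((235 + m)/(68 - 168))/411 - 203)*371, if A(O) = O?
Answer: -3095464099/41100 ≈ -75315.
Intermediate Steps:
I(j) = j**2
m = 34 (m = (-10)**2 - 1*66 = 100 - 66 = 34)
(((235 + m)/(68 - 168))/411 - 203)*371 = (((235 + 34)/(68 - 168))/411 - 203)*371 = ((269/(-100))*(1/411) - 203)*371 = ((269*(-1/100))*(1/411) - 203)*371 = (-269/100*1/411 - 203)*371 = (-269/41100 - 203)*371 = -8343569/41100*371 = -3095464099/41100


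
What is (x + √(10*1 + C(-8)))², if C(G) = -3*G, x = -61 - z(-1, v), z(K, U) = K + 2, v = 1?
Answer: (62 - √34)² ≈ 3155.0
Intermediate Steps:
z(K, U) = 2 + K
x = -62 (x = -61 - (2 - 1) = -61 - 1*1 = -61 - 1 = -62)
(x + √(10*1 + C(-8)))² = (-62 + √(10*1 - 3*(-8)))² = (-62 + √(10 + 24))² = (-62 + √34)²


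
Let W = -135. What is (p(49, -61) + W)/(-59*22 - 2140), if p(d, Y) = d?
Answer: 43/1719 ≈ 0.025015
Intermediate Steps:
(p(49, -61) + W)/(-59*22 - 2140) = (49 - 135)/(-59*22 - 2140) = -86/(-1298 - 2140) = -86/(-3438) = -86*(-1/3438) = 43/1719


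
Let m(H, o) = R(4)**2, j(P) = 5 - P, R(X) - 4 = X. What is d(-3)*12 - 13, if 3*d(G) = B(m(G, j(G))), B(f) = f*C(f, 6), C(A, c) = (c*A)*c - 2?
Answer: 589299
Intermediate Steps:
R(X) = 4 + X
C(A, c) = -2 + A*c**2 (C(A, c) = (A*c)*c - 2 = A*c**2 - 2 = -2 + A*c**2)
m(H, o) = 64 (m(H, o) = (4 + 4)**2 = 8**2 = 64)
B(f) = f*(-2 + 36*f) (B(f) = f*(-2 + f*6**2) = f*(-2 + f*36) = f*(-2 + 36*f))
d(G) = 147328/3 (d(G) = (2*64*(-1 + 18*64))/3 = (2*64*(-1 + 1152))/3 = (2*64*1151)/3 = (1/3)*147328 = 147328/3)
d(-3)*12 - 13 = (147328/3)*12 - 13 = 589312 - 13 = 589299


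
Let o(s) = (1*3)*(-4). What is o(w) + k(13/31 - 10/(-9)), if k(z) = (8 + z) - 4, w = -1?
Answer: -1805/279 ≈ -6.4695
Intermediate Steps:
o(s) = -12 (o(s) = 3*(-4) = -12)
k(z) = 4 + z
o(w) + k(13/31 - 10/(-9)) = -12 + (4 + (13/31 - 10/(-9))) = -12 + (4 + (13*(1/31) - 10*(-⅑))) = -12 + (4 + (13/31 + 10/9)) = -12 + (4 + 427/279) = -12 + 1543/279 = -1805/279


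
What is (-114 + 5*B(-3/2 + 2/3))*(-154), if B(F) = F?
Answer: 54593/3 ≈ 18198.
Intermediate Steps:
(-114 + 5*B(-3/2 + 2/3))*(-154) = (-114 + 5*(-3/2 + 2/3))*(-154) = (-114 + 5*(-3*½ + 2*(⅓)))*(-154) = (-114 + 5*(-3/2 + ⅔))*(-154) = (-114 + 5*(-⅚))*(-154) = (-114 - 25/6)*(-154) = -709/6*(-154) = 54593/3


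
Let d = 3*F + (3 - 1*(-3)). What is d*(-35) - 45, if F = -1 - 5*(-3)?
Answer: -1725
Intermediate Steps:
F = 14 (F = -1 + 15 = 14)
d = 48 (d = 3*14 + (3 - 1*(-3)) = 42 + (3 + 3) = 42 + 6 = 48)
d*(-35) - 45 = 48*(-35) - 45 = -1680 - 45 = -1725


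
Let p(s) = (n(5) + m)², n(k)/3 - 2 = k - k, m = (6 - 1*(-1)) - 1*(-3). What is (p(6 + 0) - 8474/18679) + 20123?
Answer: 380650867/18679 ≈ 20379.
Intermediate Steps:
m = 10 (m = (6 + 1) + 3 = 7 + 3 = 10)
n(k) = 6 (n(k) = 6 + 3*(k - k) = 6 + 3*0 = 6 + 0 = 6)
p(s) = 256 (p(s) = (6 + 10)² = 16² = 256)
(p(6 + 0) - 8474/18679) + 20123 = (256 - 8474/18679) + 20123 = 4773350/18679 + 20123 = 380650867/18679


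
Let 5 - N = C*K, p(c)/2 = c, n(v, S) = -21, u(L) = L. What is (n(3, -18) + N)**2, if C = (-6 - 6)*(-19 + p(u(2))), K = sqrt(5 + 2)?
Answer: 227056 + 5760*sqrt(7) ≈ 2.4230e+5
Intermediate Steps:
p(c) = 2*c
K = sqrt(7) ≈ 2.6458
C = 180 (C = (-6 - 6)*(-19 + 2*2) = -12*(-19 + 4) = -12*(-15) = 180)
N = 5 - 180*sqrt(7) ≈ -471.24
(n(3, -18) + N)**2 = (-21 + (5 - 180*sqrt(7)))**2 = (-16 - 180*sqrt(7))**2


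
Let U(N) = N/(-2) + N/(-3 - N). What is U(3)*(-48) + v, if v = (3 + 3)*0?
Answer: 96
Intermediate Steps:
U(N) = -N/2 + N/(-3 - N) (U(N) = N*(-½) + N/(-3 - N) = -N/2 + N/(-3 - N))
v = 0 (v = 6*0 = 0)
U(3)*(-48) + v = -1*3*(5 + 3)/(6 + 2*3)*(-48) + 0 = -1*3*8/(6 + 6)*(-48) + 0 = -1*3*8/12*(-48) + 0 = -1*3*1/12*8*(-48) + 0 = -2*(-48) + 0 = 96 + 0 = 96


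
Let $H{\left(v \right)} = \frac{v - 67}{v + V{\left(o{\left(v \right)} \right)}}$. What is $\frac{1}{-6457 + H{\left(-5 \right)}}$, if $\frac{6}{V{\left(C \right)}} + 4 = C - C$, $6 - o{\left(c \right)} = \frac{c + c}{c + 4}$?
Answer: $- \frac{13}{83797} \approx -0.00015514$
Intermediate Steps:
$o{\left(c \right)} = 6 - \frac{2 c}{4 + c}$ ($o{\left(c \right)} = 6 - \frac{c + c}{c + 4} = 6 - \frac{2 c}{4 + c}$)
$V{\left(C \right)} = - \frac{3}{2}$ ($V{\left(C \right)} = \frac{6}{-4 + \left(C - C\right)} = \frac{6}{-4 + 0} = \frac{6}{-4} = 6 \left(- \frac{1}{4}\right) = - \frac{3}{2}$)
$H{\left(v \right)} = \frac{-67 + v}{- \frac{3}{2} + v}$ ($H{\left(v \right)} = \frac{v - 67}{v - \frac{3}{2}} = \frac{-67 + v}{- \frac{3}{2} + v}$)
$\frac{1}{-6457 + H{\left(-5 \right)}} = \frac{1}{-6457 + \frac{2 \left(-67 - 5\right)}{-3 + 2 \left(-5\right)}} = \frac{1}{-6457 + 2 \frac{1}{-3 - 10} \left(-72\right)} = \frac{1}{-6457 + 2 \frac{1}{-13} \left(-72\right)} = \frac{1}{-6457 + 2 \left(- \frac{1}{13}\right) \left(-72\right)} = \frac{1}{-6457 + \frac{144}{13}} = \frac{1}{- \frac{83797}{13}} = - \frac{13}{83797}$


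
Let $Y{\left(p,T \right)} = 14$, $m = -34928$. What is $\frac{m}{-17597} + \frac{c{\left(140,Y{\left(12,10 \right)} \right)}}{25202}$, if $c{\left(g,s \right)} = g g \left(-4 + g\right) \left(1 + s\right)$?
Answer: $\frac{352239351728}{221739797} \approx 1588.5$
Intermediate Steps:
$c{\left(g,s \right)} = g^{2} \left(1 + s\right) \left(-4 + g\right)$
$\frac{m}{-17597} + \frac{c{\left(140,Y{\left(12,10 \right)} \right)}}{25202} = - \frac{34928}{-17597} + \frac{140^{2} \left(-4 + 140 - 56 + 140 \cdot 14\right)}{25202} = \left(-34928\right) \left(- \frac{1}{17597}\right) + 19600 \left(-4 + 140 - 56 + 1960\right) \frac{1}{25202} = \frac{34928}{17597} + 19600 \cdot 2040 \cdot \frac{1}{25202} = \frac{34928}{17597} + 39984000 \cdot \frac{1}{25202} = \frac{34928}{17597} + \frac{19992000}{12601} = \frac{352239351728}{221739797}$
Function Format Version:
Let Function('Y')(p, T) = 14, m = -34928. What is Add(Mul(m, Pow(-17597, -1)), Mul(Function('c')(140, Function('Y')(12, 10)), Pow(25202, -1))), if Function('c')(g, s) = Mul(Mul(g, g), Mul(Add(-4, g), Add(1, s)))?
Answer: Rational(352239351728, 221739797) ≈ 1588.5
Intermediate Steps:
Function('c')(g, s) = Mul(Pow(g, 2), Add(1, s), Add(-4, g)) (Function('c')(g, s) = Mul(Pow(g, 2), Mul(Add(1, s), Add(-4, g))) = Mul(Pow(g, 2), Add(1, s), Add(-4, g)))
Add(Mul(m, Pow(-17597, -1)), Mul(Function('c')(140, Function('Y')(12, 10)), Pow(25202, -1))) = Add(Mul(-34928, Pow(-17597, -1)), Mul(Mul(Pow(140, 2), Add(-4, 140, Mul(-4, 14), Mul(140, 14))), Pow(25202, -1))) = Add(Mul(-34928, Rational(-1, 17597)), Mul(Mul(19600, Add(-4, 140, -56, 1960)), Rational(1, 25202))) = Add(Rational(34928, 17597), Mul(Mul(19600, 2040), Rational(1, 25202))) = Add(Rational(34928, 17597), Mul(39984000, Rational(1, 25202))) = Add(Rational(34928, 17597), Rational(19992000, 12601)) = Rational(352239351728, 221739797)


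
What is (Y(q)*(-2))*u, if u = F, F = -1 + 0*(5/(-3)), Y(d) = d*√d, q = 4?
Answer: 16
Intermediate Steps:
Y(d) = d^(3/2)
F = -1 (F = -1 + 0*(5*(-⅓)) = -1 + 0*(-5/3) = -1 + 0 = -1)
u = -1
(Y(q)*(-2))*u = (4^(3/2)*(-2))*(-1) = (8*(-2))*(-1) = -16*(-1) = 16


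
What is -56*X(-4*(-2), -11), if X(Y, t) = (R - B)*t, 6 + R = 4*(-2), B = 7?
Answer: -12936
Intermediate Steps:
R = -14 (R = -6 + 4*(-2) = -6 - 8 = -14)
X(Y, t) = -21*t (X(Y, t) = (-14 - 1*7)*t = (-14 - 7)*t = -21*t)
-56*X(-4*(-2), -11) = -(-1176)*(-11) = -56*231 = -12936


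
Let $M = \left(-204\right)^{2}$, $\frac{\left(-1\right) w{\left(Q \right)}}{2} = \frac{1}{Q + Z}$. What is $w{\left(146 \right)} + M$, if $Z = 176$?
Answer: $\frac{6700175}{161} \approx 41616.0$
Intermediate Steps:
$w{\left(Q \right)} = - \frac{2}{176 + Q}$ ($w{\left(Q \right)} = - \frac{2}{Q + 176} = - \frac{2}{176 + Q}$)
$M = 41616$
$w{\left(146 \right)} + M = - \frac{2}{176 + 146} + 41616 = - \frac{2}{322} + 41616 = \left(-2\right) \frac{1}{322} + 41616 = - \frac{1}{161} + 41616 = \frac{6700175}{161}$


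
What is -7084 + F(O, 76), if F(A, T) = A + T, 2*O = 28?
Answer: -6994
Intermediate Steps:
O = 14 (O = (1/2)*28 = 14)
-7084 + F(O, 76) = -7084 + (14 + 76) = -7084 + 90 = -6994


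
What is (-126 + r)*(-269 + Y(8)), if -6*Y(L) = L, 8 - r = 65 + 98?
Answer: 227891/3 ≈ 75964.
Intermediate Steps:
r = -155 (r = 8 - (65 + 98) = 8 - 1*163 = 8 - 163 = -155)
Y(L) = -L/6
(-126 + r)*(-269 + Y(8)) = (-126 - 155)*(-269 - 1/6*8) = -281*(-269 - 4/3) = -281*(-811/3) = 227891/3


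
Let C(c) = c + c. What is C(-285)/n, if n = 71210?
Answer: -57/7121 ≈ -0.0080045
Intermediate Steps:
C(c) = 2*c
C(-285)/n = (2*(-285))/71210 = -570*1/71210 = -57/7121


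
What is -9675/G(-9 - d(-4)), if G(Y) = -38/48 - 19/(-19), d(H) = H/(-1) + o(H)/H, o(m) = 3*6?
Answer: -46440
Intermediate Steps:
o(m) = 18
d(H) = -H + 18/H (d(H) = H/(-1) + 18/H = H*(-1) + 18/H = -H + 18/H)
G(Y) = 5/24 (G(Y) = -38*1/48 - 19*(-1/19) = -19/24 + 1 = 5/24)
-9675/G(-9 - d(-4)) = -9675/5/24 = -9675*24/5 = -46440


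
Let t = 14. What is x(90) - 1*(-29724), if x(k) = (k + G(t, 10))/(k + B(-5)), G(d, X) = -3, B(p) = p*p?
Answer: 3418347/115 ≈ 29725.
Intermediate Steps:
B(p) = p**2
x(k) = (-3 + k)/(25 + k) (x(k) = (k - 3)/(k + (-5)**2) = (-3 + k)/(k + 25) = (-3 + k)/(25 + k))
x(90) - 1*(-29724) = (-3 + 90)/(25 + 90) - 1*(-29724) = 87/115 + 29724 = 3418347/115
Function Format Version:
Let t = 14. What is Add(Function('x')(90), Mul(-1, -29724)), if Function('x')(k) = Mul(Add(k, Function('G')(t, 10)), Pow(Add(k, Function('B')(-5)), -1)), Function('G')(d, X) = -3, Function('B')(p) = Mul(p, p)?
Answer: Rational(3418347, 115) ≈ 29725.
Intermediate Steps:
Function('B')(p) = Pow(p, 2)
Function('x')(k) = Mul(Pow(Add(25, k), -1), Add(-3, k)) (Function('x')(k) = Mul(Add(k, -3), Pow(Add(k, Pow(-5, 2)), -1)) = Mul(Add(-3, k), Pow(Add(k, 25), -1)) = Mul(Add(-3, k), Pow(Add(25, k), -1)) = Mul(Pow(Add(25, k), -1), Add(-3, k)))
Add(Function('x')(90), Mul(-1, -29724)) = Add(Mul(Pow(Add(25, 90), -1), Add(-3, 90)), Mul(-1, -29724)) = Add(Mul(Pow(115, -1), 87), 29724) = Add(Mul(Rational(1, 115), 87), 29724) = Add(Rational(87, 115), 29724) = Rational(3418347, 115)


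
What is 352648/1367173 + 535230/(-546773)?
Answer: -538933599886/747533282729 ≈ -0.72095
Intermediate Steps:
352648/1367173 + 535230/(-546773) = 352648*(1/1367173) + 535230*(-1/546773) = 352648/1367173 - 535230/546773 = -538933599886/747533282729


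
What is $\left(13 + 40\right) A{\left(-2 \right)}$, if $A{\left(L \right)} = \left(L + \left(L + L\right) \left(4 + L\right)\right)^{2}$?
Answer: $5300$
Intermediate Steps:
$A{\left(L \right)} = \left(L + 2 L \left(4 + L\right)\right)^{2}$
$\left(13 + 40\right) A{\left(-2 \right)} = \left(13 + 40\right) \left(-2\right)^{2} \left(9 + 2 \left(-2\right)\right)^{2} = 53 \cdot 4 \left(9 - 4\right)^{2} = 53 \cdot 4 \cdot 5^{2} = 53 \cdot 4 \cdot 25 = 53 \cdot 100 = 5300$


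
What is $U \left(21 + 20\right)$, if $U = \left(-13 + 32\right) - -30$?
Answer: $2009$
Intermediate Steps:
$U = 49$ ($U = 19 + 30 = 49$)
$U \left(21 + 20\right) = 49 \left(21 + 20\right) = 49 \cdot 41 = 2009$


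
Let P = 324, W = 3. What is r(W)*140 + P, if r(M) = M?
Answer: 744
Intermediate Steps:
r(W)*140 + P = 3*140 + 324 = 420 + 324 = 744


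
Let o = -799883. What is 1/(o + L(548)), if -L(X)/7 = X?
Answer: -1/803719 ≈ -1.2442e-6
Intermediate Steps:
L(X) = -7*X
1/(o + L(548)) = 1/(-799883 - 7*548) = 1/(-799883 - 3836) = 1/(-803719) = -1/803719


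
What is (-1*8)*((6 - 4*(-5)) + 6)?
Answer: -256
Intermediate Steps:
(-1*8)*((6 - 4*(-5)) + 6) = -8*((6 + 20) + 6) = -8*(26 + 6) = -8*32 = -256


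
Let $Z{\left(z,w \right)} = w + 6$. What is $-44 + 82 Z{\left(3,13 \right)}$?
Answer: $1514$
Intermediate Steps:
$Z{\left(z,w \right)} = 6 + w$
$-44 + 82 Z{\left(3,13 \right)} = -44 + 82 \left(6 + 13\right) = -44 + 82 \cdot 19 = -44 + 1558 = 1514$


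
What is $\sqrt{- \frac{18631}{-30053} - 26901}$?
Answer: $\frac{i \sqrt{24295960827466}}{30053} \approx 164.01 i$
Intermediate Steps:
$\sqrt{- \frac{18631}{-30053} - 26901} = \sqrt{\left(-18631\right) \left(- \frac{1}{30053}\right) - 26901} = \sqrt{\frac{18631}{30053} - 26901} = \sqrt{- \frac{808437122}{30053}} = \frac{i \sqrt{24295960827466}}{30053}$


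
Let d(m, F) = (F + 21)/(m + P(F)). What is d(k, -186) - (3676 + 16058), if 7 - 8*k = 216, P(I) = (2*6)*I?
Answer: -71298678/3613 ≈ -19734.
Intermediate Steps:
P(I) = 12*I
k = -209/8 (k = 7/8 - ⅛*216 = 7/8 - 27 = -209/8 ≈ -26.125)
d(m, F) = (21 + F)/(m + 12*F) (d(m, F) = (F + 21)/(m + 12*F) = (21 + F)/(m + 12*F))
d(k, -186) - (3676 + 16058) = (21 - 186)/(-209/8 + 12*(-186)) - (3676 + 16058) = -165/(-209/8 - 2232) - 1*19734 = -165/(-18065/8) - 19734 = -8/18065*(-165) - 19734 = 264/3613 - 19734 = -71298678/3613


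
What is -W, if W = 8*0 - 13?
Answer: 13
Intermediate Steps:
W = -13 (W = 0 - 13 = -13)
-W = -1*(-13) = 13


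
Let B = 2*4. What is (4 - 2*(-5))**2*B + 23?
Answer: 1591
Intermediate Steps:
B = 8
(4 - 2*(-5))**2*B + 23 = (4 - 2*(-5))**2*8 + 23 = (4 + 10)**2*8 + 23 = 14**2*8 + 23 = 196*8 + 23 = 1568 + 23 = 1591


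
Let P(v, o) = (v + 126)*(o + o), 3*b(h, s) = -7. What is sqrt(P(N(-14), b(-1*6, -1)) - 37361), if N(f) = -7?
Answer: I*sqrt(341247)/3 ≈ 194.72*I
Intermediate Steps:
b(h, s) = -7/3 (b(h, s) = (1/3)*(-7) = -7/3)
P(v, o) = 2*o*(126 + v) (P(v, o) = (126 + v)*(2*o) = 2*o*(126 + v))
sqrt(P(N(-14), b(-1*6, -1)) - 37361) = sqrt(2*(-7/3)*(126 - 7) - 37361) = sqrt(2*(-7/3)*119 - 37361) = sqrt(-1666/3 - 37361) = sqrt(-113749/3) = I*sqrt(341247)/3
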